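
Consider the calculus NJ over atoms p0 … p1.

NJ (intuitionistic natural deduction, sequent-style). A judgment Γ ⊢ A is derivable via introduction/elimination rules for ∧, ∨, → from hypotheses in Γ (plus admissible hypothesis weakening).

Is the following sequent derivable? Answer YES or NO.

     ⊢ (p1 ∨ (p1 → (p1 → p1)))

Derivation trace:
[∨I₂]  ⊢ (p1 ∨ (p1 → (p1 → p1)))
  [→I]  ⊢ (p1 → (p1 → p1))
    [Wk] p1 ⊢ (p1 → p1)
      [→I]  ⊢ (p1 → p1)
        [Ax] p1 ⊢ p1

Result: YES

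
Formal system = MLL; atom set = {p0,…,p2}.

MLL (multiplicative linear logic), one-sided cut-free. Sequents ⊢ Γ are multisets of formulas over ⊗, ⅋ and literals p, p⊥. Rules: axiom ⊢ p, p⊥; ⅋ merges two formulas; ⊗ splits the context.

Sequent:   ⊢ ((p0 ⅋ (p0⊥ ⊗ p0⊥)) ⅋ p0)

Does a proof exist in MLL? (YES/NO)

Proof tree:
[⅋]  ⊢ ((p0 ⅋ (p0⊥ ⊗ p0⊥)) ⅋ p0)
  [⅋]  ⊢ p0, (p0 ⅋ (p0⊥ ⊗ p0⊥))
    [⊗]  ⊢ p0, p0, (p0⊥ ⊗ p0⊥)
      [Ax]  ⊢ p0, p0⊥
      [Ax]  ⊢ p0, p0⊥

Result: YES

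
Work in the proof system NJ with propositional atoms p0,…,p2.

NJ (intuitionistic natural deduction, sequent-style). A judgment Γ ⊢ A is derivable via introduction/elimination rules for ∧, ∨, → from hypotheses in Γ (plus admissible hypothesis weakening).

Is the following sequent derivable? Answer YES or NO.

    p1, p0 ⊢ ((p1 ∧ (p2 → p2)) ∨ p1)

Derivation (root first):
[∨I₁] p1, p0 ⊢ ((p1 ∧ (p2 → p2)) ∨ p1)
  [∧I] p1, p0 ⊢ (p1 ∧ (p2 → p2))
    [Wk] p1, p0 ⊢ p1
      [Ax] p1 ⊢ p1
    [→I]  ⊢ (p2 → p2)
      [Ax] p2 ⊢ p2

Result: YES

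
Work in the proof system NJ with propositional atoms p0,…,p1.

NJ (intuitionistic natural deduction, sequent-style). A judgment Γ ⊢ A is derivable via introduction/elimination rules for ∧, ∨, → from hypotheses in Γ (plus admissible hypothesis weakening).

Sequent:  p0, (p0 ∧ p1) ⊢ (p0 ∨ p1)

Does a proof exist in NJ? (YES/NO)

Derivation (root first):
[∨I₁] p0, (p0 ∧ p1) ⊢ (p0 ∨ p1)
  [Wk] p0, (p0 ∧ p1) ⊢ p0
    [Ax] p0 ⊢ p0

Result: YES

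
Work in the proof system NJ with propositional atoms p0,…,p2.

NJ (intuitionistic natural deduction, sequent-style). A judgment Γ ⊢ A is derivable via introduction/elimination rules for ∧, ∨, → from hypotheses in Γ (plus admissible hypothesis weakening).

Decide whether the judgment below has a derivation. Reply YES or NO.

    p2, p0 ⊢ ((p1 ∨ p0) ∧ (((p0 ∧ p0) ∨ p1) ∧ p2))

Derivation trace:
[∧I] p2, p0 ⊢ ((p1 ∨ p0) ∧ (((p0 ∧ p0) ∨ p1) ∧ p2))
  [∨I₂] p0 ⊢ (p1 ∨ p0)
    [Ax] p0 ⊢ p0
  [∧I] p2, p0 ⊢ (((p0 ∧ p0) ∨ p1) ∧ p2)
    [∨I₁] p0 ⊢ ((p0 ∧ p0) ∨ p1)
      [∧I] p0 ⊢ (p0 ∧ p0)
        [Ax] p0 ⊢ p0
        [Ax] p0 ⊢ p0
    [Ax] p2 ⊢ p2

Result: YES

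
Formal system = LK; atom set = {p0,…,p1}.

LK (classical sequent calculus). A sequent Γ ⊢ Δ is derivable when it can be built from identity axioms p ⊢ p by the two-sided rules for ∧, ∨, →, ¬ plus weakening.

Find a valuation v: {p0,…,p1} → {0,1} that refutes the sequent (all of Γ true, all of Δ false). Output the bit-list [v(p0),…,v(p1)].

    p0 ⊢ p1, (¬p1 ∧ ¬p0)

Search for a countermodel by truth-table:
  v=00: Γ:[p0=F] Δ:[p1=F, (¬p1 ∧ ¬p0)=T] refutes=False
  v=01: Γ:[p0=F] Δ:[p1=T, (¬p1 ∧ ¬p0)=F] refutes=False
  v=10: Γ:[p0=T] Δ:[p1=F, (¬p1 ∧ ¬p0)=F] refutes=True  ← countermodel

Result: [1, 0]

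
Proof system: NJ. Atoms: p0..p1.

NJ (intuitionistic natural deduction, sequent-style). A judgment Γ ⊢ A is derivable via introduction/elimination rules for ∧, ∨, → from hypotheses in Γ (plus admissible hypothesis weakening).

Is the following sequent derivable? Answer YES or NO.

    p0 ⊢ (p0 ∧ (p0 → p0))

Proof tree:
[∧I] p0 ⊢ (p0 ∧ (p0 → p0))
  [Ax] p0 ⊢ p0
  [→I]  ⊢ (p0 → p0)
    [Ax] p0 ⊢ p0

Result: YES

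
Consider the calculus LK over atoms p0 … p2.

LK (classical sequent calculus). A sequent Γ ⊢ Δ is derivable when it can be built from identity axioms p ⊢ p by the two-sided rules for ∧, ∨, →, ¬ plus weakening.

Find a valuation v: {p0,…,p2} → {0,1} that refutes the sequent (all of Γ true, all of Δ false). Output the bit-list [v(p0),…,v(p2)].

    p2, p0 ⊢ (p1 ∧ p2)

Enumerate valuations to refute Γ ⊢ Δ:
  v=000: Γ:[p2=F, p0=F] Δ:[(p1 ∧ p2)=F] refutes=False
  v=001: Γ:[p2=T, p0=F] Δ:[(p1 ∧ p2)=F] refutes=False
  v=010: Γ:[p2=F, p0=F] Δ:[(p1 ∧ p2)=F] refutes=False
  v=011: Γ:[p2=T, p0=F] Δ:[(p1 ∧ p2)=T] refutes=False
  v=100: Γ:[p2=F, p0=T] Δ:[(p1 ∧ p2)=F] refutes=False
  v=101: Γ:[p2=T, p0=T] Δ:[(p1 ∧ p2)=F] refutes=True  ← countermodel

Result: [1, 0, 1]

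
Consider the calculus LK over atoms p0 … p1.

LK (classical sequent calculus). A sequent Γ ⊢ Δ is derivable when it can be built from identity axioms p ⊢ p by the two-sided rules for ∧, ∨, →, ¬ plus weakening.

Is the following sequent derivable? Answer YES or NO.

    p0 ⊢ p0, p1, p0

Derivation trace:
[WR] p0 ⊢ p0, p1, p0
  [WR] p0 ⊢ p0, p1
    [Ax] p0 ⊢ p0

Result: YES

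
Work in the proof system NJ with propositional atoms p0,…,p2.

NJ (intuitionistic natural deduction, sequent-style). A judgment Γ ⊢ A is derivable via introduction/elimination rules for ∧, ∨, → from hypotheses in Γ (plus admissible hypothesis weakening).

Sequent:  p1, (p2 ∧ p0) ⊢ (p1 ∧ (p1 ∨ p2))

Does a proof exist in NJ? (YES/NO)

Derivation trace:
[Wk] p1, (p2 ∧ p0) ⊢ (p1 ∧ (p1 ∨ p2))
  [∧I] p1 ⊢ (p1 ∧ (p1 ∨ p2))
    [Ax] p1 ⊢ p1
    [∨I₁] p1 ⊢ (p1 ∨ p2)
      [Ax] p1 ⊢ p1

Result: YES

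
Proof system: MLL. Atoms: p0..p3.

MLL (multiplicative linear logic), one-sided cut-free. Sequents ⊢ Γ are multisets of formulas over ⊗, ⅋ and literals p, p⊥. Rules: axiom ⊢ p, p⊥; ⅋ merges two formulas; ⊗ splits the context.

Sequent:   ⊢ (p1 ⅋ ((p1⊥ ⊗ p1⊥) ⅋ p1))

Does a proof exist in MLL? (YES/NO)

Derivation (root first):
[⅋]  ⊢ (p1 ⅋ ((p1⊥ ⊗ p1⊥) ⅋ p1))
  [⅋]  ⊢ p1, ((p1⊥ ⊗ p1⊥) ⅋ p1)
    [⊗]  ⊢ p1, p1, (p1⊥ ⊗ p1⊥)
      [Ax]  ⊢ p1, p1⊥
      [Ax]  ⊢ p1, p1⊥

Result: YES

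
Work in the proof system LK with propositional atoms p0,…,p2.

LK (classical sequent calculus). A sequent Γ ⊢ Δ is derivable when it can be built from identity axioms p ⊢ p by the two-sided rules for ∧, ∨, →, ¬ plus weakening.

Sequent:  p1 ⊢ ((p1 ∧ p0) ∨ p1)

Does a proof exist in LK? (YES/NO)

Derivation trace:
[∨R] p1 ⊢ ((p1 ∧ p0) ∨ p1)
  [∧R] p1 ⊢ p1, (p1 ∧ p0)
    [Ax] p1 ⊢ p1
    [WR] p1 ⊢ p1, p0
      [Ax] p1 ⊢ p1

Result: YES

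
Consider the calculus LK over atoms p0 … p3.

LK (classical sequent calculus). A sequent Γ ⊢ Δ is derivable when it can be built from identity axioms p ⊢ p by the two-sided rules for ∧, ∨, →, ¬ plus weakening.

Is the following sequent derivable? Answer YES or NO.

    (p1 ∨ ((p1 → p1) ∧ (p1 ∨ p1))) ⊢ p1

Proof tree:
[∨L] (p1 ∨ ((p1 → p1) ∧ (p1 ∨ p1))) ⊢ p1
  [Ax] p1 ⊢ p1
  [∧L] ((p1 → p1) ∧ (p1 ∨ p1)) ⊢ p1
    [→L] (p1 ∨ p1), (p1 → p1) ⊢ p1
      [∨L] (p1 ∨ p1) ⊢ p1
        [Ax] p1 ⊢ p1
        [Ax] p1 ⊢ p1
      [Ax] p1 ⊢ p1

Result: YES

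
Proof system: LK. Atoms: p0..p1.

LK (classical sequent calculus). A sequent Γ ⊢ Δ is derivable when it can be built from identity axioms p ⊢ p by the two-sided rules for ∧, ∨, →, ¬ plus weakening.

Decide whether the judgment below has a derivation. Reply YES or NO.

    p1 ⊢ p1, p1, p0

Derivation (root first):
[WR] p1 ⊢ p1, p1, p0
  [WR] p1 ⊢ p1, p1
    [Ax] p1 ⊢ p1

Result: YES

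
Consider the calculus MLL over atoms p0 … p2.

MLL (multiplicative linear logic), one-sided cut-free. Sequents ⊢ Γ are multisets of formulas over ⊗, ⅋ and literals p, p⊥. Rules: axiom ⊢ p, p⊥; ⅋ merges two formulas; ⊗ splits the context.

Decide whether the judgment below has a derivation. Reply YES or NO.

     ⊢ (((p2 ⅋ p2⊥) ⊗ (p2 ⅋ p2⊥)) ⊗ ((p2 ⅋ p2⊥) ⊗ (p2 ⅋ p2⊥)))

Derivation (root first):
[⊗]  ⊢ (((p2 ⅋ p2⊥) ⊗ (p2 ⅋ p2⊥)) ⊗ ((p2 ⅋ p2⊥) ⊗ (p2 ⅋ p2⊥)))
  [⊗]  ⊢ ((p2 ⅋ p2⊥) ⊗ (p2 ⅋ p2⊥))
    [⅋]  ⊢ (p2 ⅋ p2⊥)
      [Ax]  ⊢ p2, p2⊥
    [⅋]  ⊢ (p2 ⅋ p2⊥)
      [Ax]  ⊢ p2, p2⊥
  [⊗]  ⊢ ((p2 ⅋ p2⊥) ⊗ (p2 ⅋ p2⊥))
    [⅋]  ⊢ (p2 ⅋ p2⊥)
      [Ax]  ⊢ p2, p2⊥
    [⅋]  ⊢ (p2 ⅋ p2⊥)
      [Ax]  ⊢ p2, p2⊥

Result: YES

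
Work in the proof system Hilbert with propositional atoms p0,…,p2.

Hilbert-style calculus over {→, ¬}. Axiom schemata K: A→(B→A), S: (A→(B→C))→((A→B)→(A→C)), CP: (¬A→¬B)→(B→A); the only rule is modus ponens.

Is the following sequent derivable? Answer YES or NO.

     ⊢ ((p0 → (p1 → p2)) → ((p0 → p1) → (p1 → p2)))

Search for a countermodel by truth-table:
  v=000: Γ:[] Δ:[((p0 → (p1 → p2)) → ((p0 → p1) → (p1 → p2)))=T] refutes=False
  v=001: Γ:[] Δ:[((p0 → (p1 → p2)) → ((p0 → p1) → (p1 → p2)))=T] refutes=False
  v=010: Γ:[] Δ:[((p0 → (p1 → p2)) → ((p0 → p1) → (p1 → p2)))=F] refutes=True  ← countermodel

Result: NO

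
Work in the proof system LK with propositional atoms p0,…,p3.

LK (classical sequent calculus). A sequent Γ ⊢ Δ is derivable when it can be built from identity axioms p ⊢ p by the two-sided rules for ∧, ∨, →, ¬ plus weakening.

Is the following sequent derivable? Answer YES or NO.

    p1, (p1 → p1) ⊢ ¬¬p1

Derivation (root first):
[¬R] p1, (p1 → p1) ⊢ ¬¬p1
  [¬L] p1, (p1 → p1), ¬p1 ⊢ 
    [→L] p1, (p1 → p1) ⊢ p1
      [Ax] p1 ⊢ p1
      [Ax] p1 ⊢ p1

Result: YES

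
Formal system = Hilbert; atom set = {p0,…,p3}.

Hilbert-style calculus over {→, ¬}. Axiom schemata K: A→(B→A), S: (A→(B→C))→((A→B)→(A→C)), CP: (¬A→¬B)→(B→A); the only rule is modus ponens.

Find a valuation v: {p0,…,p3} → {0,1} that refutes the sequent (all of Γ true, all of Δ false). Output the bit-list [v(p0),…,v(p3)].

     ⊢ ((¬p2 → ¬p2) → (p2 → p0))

Enumerate valuations to refute Γ ⊢ Δ:
  v=0000: Γ:[] Δ:[((¬p2 → ¬p2) → (p2 → p0))=T] refutes=False
  v=0001: Γ:[] Δ:[((¬p2 → ¬p2) → (p2 → p0))=T] refutes=False
  v=0010: Γ:[] Δ:[((¬p2 → ¬p2) → (p2 → p0))=F] refutes=True  ← countermodel

Result: [0, 0, 1, 0]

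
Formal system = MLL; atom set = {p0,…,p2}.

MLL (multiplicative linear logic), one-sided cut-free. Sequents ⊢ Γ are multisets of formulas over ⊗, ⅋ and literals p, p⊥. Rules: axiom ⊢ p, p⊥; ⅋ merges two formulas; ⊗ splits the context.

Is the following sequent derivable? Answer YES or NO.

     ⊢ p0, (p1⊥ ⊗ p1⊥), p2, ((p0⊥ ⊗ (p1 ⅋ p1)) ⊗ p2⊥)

Derivation trace:
[⊗]  ⊢ p0, (p1⊥ ⊗ p1⊥), p2, ((p0⊥ ⊗ (p1 ⅋ p1)) ⊗ p2⊥)
  [⊗]  ⊢ p0, (p1⊥ ⊗ p1⊥), (p0⊥ ⊗ (p1 ⅋ p1))
    [Ax]  ⊢ p0, p0⊥
    [⅋]  ⊢ (p1⊥ ⊗ p1⊥), (p1 ⅋ p1)
      [⊗]  ⊢ p1, p1, (p1⊥ ⊗ p1⊥)
        [Ax]  ⊢ p1, p1⊥
        [Ax]  ⊢ p1, p1⊥
  [Ax]  ⊢ p2, p2⊥

Result: YES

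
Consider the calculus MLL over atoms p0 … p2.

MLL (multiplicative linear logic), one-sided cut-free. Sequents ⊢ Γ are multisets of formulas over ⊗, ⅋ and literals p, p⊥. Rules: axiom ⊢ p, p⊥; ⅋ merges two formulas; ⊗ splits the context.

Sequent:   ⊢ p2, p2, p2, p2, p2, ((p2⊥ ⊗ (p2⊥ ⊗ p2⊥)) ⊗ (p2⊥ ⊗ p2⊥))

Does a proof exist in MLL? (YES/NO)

Proof tree:
[⊗]  ⊢ p2, p2, p2, p2, p2, ((p2⊥ ⊗ (p2⊥ ⊗ p2⊥)) ⊗ (p2⊥ ⊗ p2⊥))
  [⊗]  ⊢ p2, p2, p2, (p2⊥ ⊗ (p2⊥ ⊗ p2⊥))
    [Ax]  ⊢ p2, p2⊥
    [⊗]  ⊢ p2, p2, (p2⊥ ⊗ p2⊥)
      [Ax]  ⊢ p2, p2⊥
      [Ax]  ⊢ p2, p2⊥
  [⊗]  ⊢ p2, p2, (p2⊥ ⊗ p2⊥)
    [Ax]  ⊢ p2, p2⊥
    [Ax]  ⊢ p2, p2⊥

Result: YES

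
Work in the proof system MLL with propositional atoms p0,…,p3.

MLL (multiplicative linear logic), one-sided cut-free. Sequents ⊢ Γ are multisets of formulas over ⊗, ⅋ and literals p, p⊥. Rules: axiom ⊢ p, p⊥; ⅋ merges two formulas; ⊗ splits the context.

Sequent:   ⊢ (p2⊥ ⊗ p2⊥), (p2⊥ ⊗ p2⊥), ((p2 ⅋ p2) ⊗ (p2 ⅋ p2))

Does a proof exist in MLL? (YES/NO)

Derivation (root first):
[⊗]  ⊢ (p2⊥ ⊗ p2⊥), (p2⊥ ⊗ p2⊥), ((p2 ⅋ p2) ⊗ (p2 ⅋ p2))
  [⅋]  ⊢ (p2⊥ ⊗ p2⊥), (p2 ⅋ p2)
    [⊗]  ⊢ p2, p2, (p2⊥ ⊗ p2⊥)
      [Ax]  ⊢ p2, p2⊥
      [Ax]  ⊢ p2, p2⊥
  [⅋]  ⊢ (p2⊥ ⊗ p2⊥), (p2 ⅋ p2)
    [⊗]  ⊢ p2, p2, (p2⊥ ⊗ p2⊥)
      [Ax]  ⊢ p2, p2⊥
      [Ax]  ⊢ p2, p2⊥

Result: YES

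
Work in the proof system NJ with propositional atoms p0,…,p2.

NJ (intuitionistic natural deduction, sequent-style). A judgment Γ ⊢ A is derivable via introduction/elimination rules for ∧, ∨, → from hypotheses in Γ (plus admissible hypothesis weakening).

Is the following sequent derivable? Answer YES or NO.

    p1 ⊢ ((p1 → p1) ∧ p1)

Proof tree:
[∧I] p1 ⊢ ((p1 → p1) ∧ p1)
  [→I]  ⊢ (p1 → p1)
    [Ax] p1 ⊢ p1
  [Ax] p1 ⊢ p1

Result: YES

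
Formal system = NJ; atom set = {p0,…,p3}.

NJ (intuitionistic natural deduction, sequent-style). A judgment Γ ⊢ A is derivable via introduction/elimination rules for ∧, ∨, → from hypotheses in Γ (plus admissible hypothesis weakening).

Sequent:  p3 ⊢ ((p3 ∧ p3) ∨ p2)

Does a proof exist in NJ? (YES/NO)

Proof tree:
[∨I₁] p3 ⊢ ((p3 ∧ p3) ∨ p2)
  [∧I] p3 ⊢ (p3 ∧ p3)
    [Ax] p3 ⊢ p3
    [Ax] p3 ⊢ p3

Result: YES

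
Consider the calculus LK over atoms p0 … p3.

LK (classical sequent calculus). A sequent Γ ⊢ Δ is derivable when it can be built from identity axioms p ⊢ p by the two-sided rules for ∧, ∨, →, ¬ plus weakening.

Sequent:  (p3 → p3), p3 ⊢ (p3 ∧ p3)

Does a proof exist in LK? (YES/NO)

Derivation trace:
[∧R] (p3 → p3), p3 ⊢ (p3 ∧ p3)
  [Ax] p3 ⊢ p3
  [→L] p3, (p3 → p3) ⊢ p3
    [Ax] p3 ⊢ p3
    [Ax] p3 ⊢ p3

Result: YES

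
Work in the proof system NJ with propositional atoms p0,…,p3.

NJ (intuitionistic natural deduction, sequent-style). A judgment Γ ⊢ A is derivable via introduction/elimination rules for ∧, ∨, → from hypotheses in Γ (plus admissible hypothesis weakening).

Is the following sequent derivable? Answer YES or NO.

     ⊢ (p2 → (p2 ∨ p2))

Proof tree:
[→I]  ⊢ (p2 → (p2 ∨ p2))
  [∨I₁] p2 ⊢ (p2 ∨ p2)
    [Ax] p2 ⊢ p2

Result: YES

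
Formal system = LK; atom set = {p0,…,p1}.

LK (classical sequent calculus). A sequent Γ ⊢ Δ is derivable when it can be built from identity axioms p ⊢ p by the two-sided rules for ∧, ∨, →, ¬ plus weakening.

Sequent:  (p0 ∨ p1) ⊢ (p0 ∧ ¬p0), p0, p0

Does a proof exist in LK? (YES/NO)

Enumerate valuations to refute Γ ⊢ Δ:
  v=00: Γ:[(p0 ∨ p1)=F] Δ:[(p0 ∧ ¬p0)=F, p0=F, p0=F] refutes=False
  v=01: Γ:[(p0 ∨ p1)=T] Δ:[(p0 ∧ ¬p0)=F, p0=F, p0=F] refutes=True  ← countermodel

Result: NO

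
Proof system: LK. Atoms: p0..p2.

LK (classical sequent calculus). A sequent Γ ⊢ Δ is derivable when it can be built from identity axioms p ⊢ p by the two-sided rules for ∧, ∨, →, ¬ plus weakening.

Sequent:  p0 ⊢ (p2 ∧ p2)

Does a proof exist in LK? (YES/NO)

Search for a countermodel by truth-table:
  v=000: Γ:[p0=F] Δ:[(p2 ∧ p2)=F] refutes=False
  v=001: Γ:[p0=F] Δ:[(p2 ∧ p2)=T] refutes=False
  v=010: Γ:[p0=F] Δ:[(p2 ∧ p2)=F] refutes=False
  v=011: Γ:[p0=F] Δ:[(p2 ∧ p2)=T] refutes=False
  v=100: Γ:[p0=T] Δ:[(p2 ∧ p2)=F] refutes=True  ← countermodel

Result: NO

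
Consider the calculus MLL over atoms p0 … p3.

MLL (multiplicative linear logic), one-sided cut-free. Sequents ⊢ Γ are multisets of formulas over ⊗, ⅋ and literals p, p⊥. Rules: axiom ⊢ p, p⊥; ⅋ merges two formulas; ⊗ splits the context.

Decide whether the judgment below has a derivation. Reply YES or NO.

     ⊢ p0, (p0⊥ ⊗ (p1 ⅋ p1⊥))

Proof tree:
[⊗]  ⊢ p0, (p0⊥ ⊗ (p1 ⅋ p1⊥))
  [Ax]  ⊢ p0, p0⊥
  [⅋]  ⊢ (p1 ⅋ p1⊥)
    [Ax]  ⊢ p1, p1⊥

Result: YES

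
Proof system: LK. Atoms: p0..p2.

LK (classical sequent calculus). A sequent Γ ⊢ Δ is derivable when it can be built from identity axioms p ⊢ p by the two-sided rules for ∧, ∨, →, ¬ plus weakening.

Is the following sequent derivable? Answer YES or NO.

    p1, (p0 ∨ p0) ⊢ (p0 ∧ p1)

Proof tree:
[∨L] p1, (p0 ∨ p0) ⊢ (p0 ∧ p1)
  [∧R] p1, p0 ⊢ (p0 ∧ p1)
    [Ax] p0 ⊢ p0
    [Ax] p1 ⊢ p1
  [∧R] p1, p0 ⊢ (p0 ∧ p1)
    [Ax] p0 ⊢ p0
    [Ax] p1 ⊢ p1

Result: YES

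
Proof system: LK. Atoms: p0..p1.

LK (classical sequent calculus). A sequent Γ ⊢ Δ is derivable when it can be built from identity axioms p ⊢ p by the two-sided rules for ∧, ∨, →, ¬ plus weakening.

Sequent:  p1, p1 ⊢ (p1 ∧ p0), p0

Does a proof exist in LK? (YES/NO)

Search for a countermodel by truth-table:
  v=00: Γ:[p1=F, p1=F] Δ:[(p1 ∧ p0)=F, p0=F] refutes=False
  v=01: Γ:[p1=T, p1=T] Δ:[(p1 ∧ p0)=F, p0=F] refutes=True  ← countermodel

Result: NO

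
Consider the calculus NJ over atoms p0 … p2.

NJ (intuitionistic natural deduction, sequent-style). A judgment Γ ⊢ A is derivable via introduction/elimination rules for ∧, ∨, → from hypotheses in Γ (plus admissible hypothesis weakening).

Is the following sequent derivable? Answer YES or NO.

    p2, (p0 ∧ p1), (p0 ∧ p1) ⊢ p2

Proof tree:
[Wk] p2, (p0 ∧ p1), (p0 ∧ p1) ⊢ p2
  [Wk] p2, (p0 ∧ p1) ⊢ p2
    [Ax] p2 ⊢ p2

Result: YES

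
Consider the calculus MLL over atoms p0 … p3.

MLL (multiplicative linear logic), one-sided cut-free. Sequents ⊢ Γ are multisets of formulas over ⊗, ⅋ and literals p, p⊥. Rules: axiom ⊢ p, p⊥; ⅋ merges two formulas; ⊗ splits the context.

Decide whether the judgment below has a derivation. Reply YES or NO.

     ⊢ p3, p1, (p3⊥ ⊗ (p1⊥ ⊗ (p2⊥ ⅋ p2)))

Derivation (root first):
[⊗]  ⊢ p3, p1, (p3⊥ ⊗ (p1⊥ ⊗ (p2⊥ ⅋ p2)))
  [Ax]  ⊢ p3, p3⊥
  [⊗]  ⊢ p1, (p1⊥ ⊗ (p2⊥ ⅋ p2))
    [Ax]  ⊢ p1, p1⊥
    [⅋]  ⊢ (p2⊥ ⅋ p2)
      [Ax]  ⊢ p2, p2⊥

Result: YES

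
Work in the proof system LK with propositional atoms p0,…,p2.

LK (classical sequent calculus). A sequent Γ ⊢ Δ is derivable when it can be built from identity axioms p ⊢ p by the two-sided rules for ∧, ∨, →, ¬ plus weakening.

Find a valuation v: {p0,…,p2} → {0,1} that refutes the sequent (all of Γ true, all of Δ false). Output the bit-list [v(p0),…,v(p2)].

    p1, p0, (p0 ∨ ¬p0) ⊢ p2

Truth-table refutation:
  v=000: Γ:[p1=F, p0=F, (p0 ∨ ¬p0)=T] Δ:[p2=F] refutes=False
  v=001: Γ:[p1=F, p0=F, (p0 ∨ ¬p0)=T] Δ:[p2=T] refutes=False
  v=010: Γ:[p1=T, p0=F, (p0 ∨ ¬p0)=T] Δ:[p2=F] refutes=False
  v=011: Γ:[p1=T, p0=F, (p0 ∨ ¬p0)=T] Δ:[p2=T] refutes=False
  v=100: Γ:[p1=F, p0=T, (p0 ∨ ¬p0)=T] Δ:[p2=F] refutes=False
  v=101: Γ:[p1=F, p0=T, (p0 ∨ ¬p0)=T] Δ:[p2=T] refutes=False
  v=110: Γ:[p1=T, p0=T, (p0 ∨ ¬p0)=T] Δ:[p2=F] refutes=True  ← countermodel

Result: [1, 1, 0]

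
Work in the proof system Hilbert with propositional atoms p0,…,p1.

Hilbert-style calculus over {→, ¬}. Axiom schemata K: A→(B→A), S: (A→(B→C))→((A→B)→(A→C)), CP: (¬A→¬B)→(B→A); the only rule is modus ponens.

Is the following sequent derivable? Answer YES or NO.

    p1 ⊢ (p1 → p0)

Enumerate valuations to refute Γ ⊢ Δ:
  v=00: Γ:[p1=F] Δ:[(p1 → p0)=T] refutes=False
  v=01: Γ:[p1=T] Δ:[(p1 → p0)=F] refutes=True  ← countermodel

Result: NO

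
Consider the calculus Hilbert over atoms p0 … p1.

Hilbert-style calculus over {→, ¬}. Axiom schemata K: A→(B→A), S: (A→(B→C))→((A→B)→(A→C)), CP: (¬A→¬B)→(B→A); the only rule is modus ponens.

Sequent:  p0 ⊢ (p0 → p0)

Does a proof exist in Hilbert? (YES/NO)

Proof tree:
[MP] p0 ⊢ (p0 → p0)
  [K]  ⊢ (p0 → (p0 → p0))
  [MP] p0 ⊢ p0
    [MP] p0 ⊢ (p0 → p0)
      [K]  ⊢ (p0 → (p0 → p0))
      [Hyp] p0 ⊢ p0
    [Hyp] p0 ⊢ p0

Result: YES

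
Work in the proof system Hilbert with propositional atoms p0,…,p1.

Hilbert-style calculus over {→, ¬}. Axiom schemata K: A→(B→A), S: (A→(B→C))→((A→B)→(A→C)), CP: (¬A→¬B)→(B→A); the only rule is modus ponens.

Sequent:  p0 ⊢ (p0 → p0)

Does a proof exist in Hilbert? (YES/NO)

Derivation (root first):
[MP] p0 ⊢ (p0 → p0)
  [K]  ⊢ (p0 → (p0 → p0))
  [MP] p0 ⊢ p0
    [MP] p0 ⊢ (p0 → p0)
      [K]  ⊢ (p0 → (p0 → p0))
      [Hyp] p0 ⊢ p0
    [Hyp] p0 ⊢ p0

Result: YES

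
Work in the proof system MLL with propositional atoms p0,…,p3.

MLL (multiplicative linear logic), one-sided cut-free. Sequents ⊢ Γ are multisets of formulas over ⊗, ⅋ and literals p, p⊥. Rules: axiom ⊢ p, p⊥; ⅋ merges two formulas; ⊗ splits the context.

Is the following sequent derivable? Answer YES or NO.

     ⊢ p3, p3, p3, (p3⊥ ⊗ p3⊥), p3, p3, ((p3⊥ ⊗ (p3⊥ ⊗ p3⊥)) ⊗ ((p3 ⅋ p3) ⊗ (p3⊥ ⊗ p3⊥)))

Proof tree:
[⊗]  ⊢ p3, p3, p3, (p3⊥ ⊗ p3⊥), p3, p3, ((p3⊥ ⊗ (p3⊥ ⊗ p3⊥)) ⊗ ((p3 ⅋ p3) ⊗ (p3⊥ ⊗ p3⊥)))
  [⊗]  ⊢ p3, p3, p3, (p3⊥ ⊗ (p3⊥ ⊗ p3⊥))
    [Ax]  ⊢ p3, p3⊥
    [⊗]  ⊢ p3, p3, (p3⊥ ⊗ p3⊥)
      [Ax]  ⊢ p3, p3⊥
      [Ax]  ⊢ p3, p3⊥
  [⊗]  ⊢ (p3⊥ ⊗ p3⊥), p3, p3, ((p3 ⅋ p3) ⊗ (p3⊥ ⊗ p3⊥))
    [⅋]  ⊢ (p3⊥ ⊗ p3⊥), (p3 ⅋ p3)
      [⊗]  ⊢ p3, p3, (p3⊥ ⊗ p3⊥)
        [Ax]  ⊢ p3, p3⊥
        [Ax]  ⊢ p3, p3⊥
    [⊗]  ⊢ p3, p3, (p3⊥ ⊗ p3⊥)
      [Ax]  ⊢ p3, p3⊥
      [Ax]  ⊢ p3, p3⊥

Result: YES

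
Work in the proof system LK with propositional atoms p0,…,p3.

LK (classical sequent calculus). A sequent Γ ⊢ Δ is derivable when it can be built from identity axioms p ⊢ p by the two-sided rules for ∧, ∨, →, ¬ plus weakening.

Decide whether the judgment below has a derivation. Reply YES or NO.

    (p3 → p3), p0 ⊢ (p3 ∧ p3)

Search for a countermodel by truth-table:
  v=0000: Γ:[(p3 → p3)=T, p0=F] Δ:[(p3 ∧ p3)=F] refutes=False
  v=0001: Γ:[(p3 → p3)=T, p0=F] Δ:[(p3 ∧ p3)=T] refutes=False
  v=0010: Γ:[(p3 → p3)=T, p0=F] Δ:[(p3 ∧ p3)=F] refutes=False
  v=0011: Γ:[(p3 → p3)=T, p0=F] Δ:[(p3 ∧ p3)=T] refutes=False
  v=0100: Γ:[(p3 → p3)=T, p0=F] Δ:[(p3 ∧ p3)=F] refutes=False
  v=0101: Γ:[(p3 → p3)=T, p0=F] Δ:[(p3 ∧ p3)=T] refutes=False
  v=0110: Γ:[(p3 → p3)=T, p0=F] Δ:[(p3 ∧ p3)=F] refutes=False
  v=0111: Γ:[(p3 → p3)=T, p0=F] Δ:[(p3 ∧ p3)=T] refutes=False
  v=1000: Γ:[(p3 → p3)=T, p0=T] Δ:[(p3 ∧ p3)=F] refutes=True  ← countermodel

Result: NO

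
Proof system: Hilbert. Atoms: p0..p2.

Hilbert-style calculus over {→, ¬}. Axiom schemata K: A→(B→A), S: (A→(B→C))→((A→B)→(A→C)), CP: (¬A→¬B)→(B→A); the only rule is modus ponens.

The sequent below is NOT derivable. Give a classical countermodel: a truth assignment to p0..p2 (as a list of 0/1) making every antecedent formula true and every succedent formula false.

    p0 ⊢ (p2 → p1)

Search for a countermodel by truth-table:
  v=000: Γ:[p0=F] Δ:[(p2 → p1)=T] refutes=False
  v=001: Γ:[p0=F] Δ:[(p2 → p1)=F] refutes=False
  v=010: Γ:[p0=F] Δ:[(p2 → p1)=T] refutes=False
  v=011: Γ:[p0=F] Δ:[(p2 → p1)=T] refutes=False
  v=100: Γ:[p0=T] Δ:[(p2 → p1)=T] refutes=False
  v=101: Γ:[p0=T] Δ:[(p2 → p1)=F] refutes=True  ← countermodel

Result: [1, 0, 1]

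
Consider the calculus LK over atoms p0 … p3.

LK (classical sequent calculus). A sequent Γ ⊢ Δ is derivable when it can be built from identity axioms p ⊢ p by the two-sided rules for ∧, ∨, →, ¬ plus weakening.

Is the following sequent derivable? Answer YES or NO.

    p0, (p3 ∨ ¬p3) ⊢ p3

Truth-table refutation:
  v=0000: Γ:[p0=F, (p3 ∨ ¬p3)=T] Δ:[p3=F] refutes=False
  v=0001: Γ:[p0=F, (p3 ∨ ¬p3)=T] Δ:[p3=T] refutes=False
  v=0010: Γ:[p0=F, (p3 ∨ ¬p3)=T] Δ:[p3=F] refutes=False
  v=0011: Γ:[p0=F, (p3 ∨ ¬p3)=T] Δ:[p3=T] refutes=False
  v=0100: Γ:[p0=F, (p3 ∨ ¬p3)=T] Δ:[p3=F] refutes=False
  v=0101: Γ:[p0=F, (p3 ∨ ¬p3)=T] Δ:[p3=T] refutes=False
  v=0110: Γ:[p0=F, (p3 ∨ ¬p3)=T] Δ:[p3=F] refutes=False
  v=0111: Γ:[p0=F, (p3 ∨ ¬p3)=T] Δ:[p3=T] refutes=False
  v=1000: Γ:[p0=T, (p3 ∨ ¬p3)=T] Δ:[p3=F] refutes=True  ← countermodel

Result: NO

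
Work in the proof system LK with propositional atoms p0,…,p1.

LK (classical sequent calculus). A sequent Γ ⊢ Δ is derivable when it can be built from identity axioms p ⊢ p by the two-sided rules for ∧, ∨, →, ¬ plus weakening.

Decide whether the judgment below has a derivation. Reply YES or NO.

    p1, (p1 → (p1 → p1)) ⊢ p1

Proof tree:
[→L] p1, (p1 → (p1 → p1)) ⊢ p1
  [Ax] p1 ⊢ p1
  [→L] p1, (p1 → p1) ⊢ p1
    [Ax] p1 ⊢ p1
    [Ax] p1 ⊢ p1

Result: YES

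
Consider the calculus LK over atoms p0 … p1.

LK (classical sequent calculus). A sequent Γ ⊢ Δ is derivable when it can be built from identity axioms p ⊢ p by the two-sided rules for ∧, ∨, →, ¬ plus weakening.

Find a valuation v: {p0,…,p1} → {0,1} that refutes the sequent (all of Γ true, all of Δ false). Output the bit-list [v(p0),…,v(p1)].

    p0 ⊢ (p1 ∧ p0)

Search for a countermodel by truth-table:
  v=00: Γ:[p0=F] Δ:[(p1 ∧ p0)=F] refutes=False
  v=01: Γ:[p0=F] Δ:[(p1 ∧ p0)=F] refutes=False
  v=10: Γ:[p0=T] Δ:[(p1 ∧ p0)=F] refutes=True  ← countermodel

Result: [1, 0]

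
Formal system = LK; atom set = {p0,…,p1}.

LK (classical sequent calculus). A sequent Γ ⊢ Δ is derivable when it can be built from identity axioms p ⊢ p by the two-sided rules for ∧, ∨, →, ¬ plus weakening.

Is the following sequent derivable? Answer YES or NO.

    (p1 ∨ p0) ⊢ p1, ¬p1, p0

Derivation trace:
[∨L] (p1 ∨ p0) ⊢ p1, ¬p1, p0
  [WL] p1 ⊢ p1, ¬p1
    [¬R]  ⊢ p1, ¬p1
      [Ax] p1 ⊢ p1
  [Ax] p0 ⊢ p0

Result: YES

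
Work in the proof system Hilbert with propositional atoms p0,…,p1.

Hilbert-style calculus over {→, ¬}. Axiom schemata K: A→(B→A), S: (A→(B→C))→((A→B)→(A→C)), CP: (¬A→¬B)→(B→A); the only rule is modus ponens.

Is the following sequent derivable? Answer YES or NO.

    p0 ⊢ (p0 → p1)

Enumerate valuations to refute Γ ⊢ Δ:
  v=00: Γ:[p0=F] Δ:[(p0 → p1)=T] refutes=False
  v=01: Γ:[p0=F] Δ:[(p0 → p1)=T] refutes=False
  v=10: Γ:[p0=T] Δ:[(p0 → p1)=F] refutes=True  ← countermodel

Result: NO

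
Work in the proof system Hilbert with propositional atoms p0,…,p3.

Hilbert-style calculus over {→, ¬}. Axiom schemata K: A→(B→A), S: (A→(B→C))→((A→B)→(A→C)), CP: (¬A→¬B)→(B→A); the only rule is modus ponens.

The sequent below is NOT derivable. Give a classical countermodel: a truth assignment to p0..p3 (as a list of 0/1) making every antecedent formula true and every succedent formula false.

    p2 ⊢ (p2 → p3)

Truth-table refutation:
  v=0000: Γ:[p2=F] Δ:[(p2 → p3)=T] refutes=False
  v=0001: Γ:[p2=F] Δ:[(p2 → p3)=T] refutes=False
  v=0010: Γ:[p2=T] Δ:[(p2 → p3)=F] refutes=True  ← countermodel

Result: [0, 0, 1, 0]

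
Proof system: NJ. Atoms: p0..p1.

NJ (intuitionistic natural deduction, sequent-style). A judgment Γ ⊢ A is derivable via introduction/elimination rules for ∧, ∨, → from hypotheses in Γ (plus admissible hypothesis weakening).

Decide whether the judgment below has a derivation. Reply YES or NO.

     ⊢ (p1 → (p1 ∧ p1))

Proof tree:
[→I]  ⊢ (p1 → (p1 ∧ p1))
  [∧I] p1 ⊢ (p1 ∧ p1)
    [Ax] p1 ⊢ p1
    [Ax] p1 ⊢ p1

Result: YES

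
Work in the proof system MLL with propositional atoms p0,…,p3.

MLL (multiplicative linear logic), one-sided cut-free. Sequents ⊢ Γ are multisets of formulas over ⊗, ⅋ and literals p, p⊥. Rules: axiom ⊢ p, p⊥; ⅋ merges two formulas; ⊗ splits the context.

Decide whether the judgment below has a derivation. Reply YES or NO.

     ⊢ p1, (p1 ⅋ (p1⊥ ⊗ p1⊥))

Proof tree:
[⅋]  ⊢ p1, (p1 ⅋ (p1⊥ ⊗ p1⊥))
  [⊗]  ⊢ p1, p1, (p1⊥ ⊗ p1⊥)
    [Ax]  ⊢ p1, p1⊥
    [Ax]  ⊢ p1, p1⊥

Result: YES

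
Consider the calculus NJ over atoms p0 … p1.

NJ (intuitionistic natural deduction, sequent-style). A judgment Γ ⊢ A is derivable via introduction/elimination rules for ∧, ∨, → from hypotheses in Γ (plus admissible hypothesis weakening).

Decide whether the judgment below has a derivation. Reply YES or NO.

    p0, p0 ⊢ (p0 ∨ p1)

Derivation (root first):
[∨I₁] p0, p0 ⊢ (p0 ∨ p1)
  [Wk] p0, p0 ⊢ p0
    [Ax] p0 ⊢ p0

Result: YES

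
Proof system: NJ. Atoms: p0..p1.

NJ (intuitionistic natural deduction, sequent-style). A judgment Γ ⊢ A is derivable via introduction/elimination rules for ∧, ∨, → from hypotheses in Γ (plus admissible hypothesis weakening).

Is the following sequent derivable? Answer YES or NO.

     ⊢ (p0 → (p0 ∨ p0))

Derivation (root first):
[→I]  ⊢ (p0 → (p0 ∨ p0))
  [∨I₂] p0 ⊢ (p0 ∨ p0)
    [Ax] p0 ⊢ p0

Result: YES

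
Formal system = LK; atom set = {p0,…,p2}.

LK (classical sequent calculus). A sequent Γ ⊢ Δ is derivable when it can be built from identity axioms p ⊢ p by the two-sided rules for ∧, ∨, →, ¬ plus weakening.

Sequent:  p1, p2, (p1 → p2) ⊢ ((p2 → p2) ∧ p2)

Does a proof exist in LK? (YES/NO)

Derivation (root first):
[∧R] p1, p2, (p1 → p2) ⊢ ((p2 → p2) ∧ p2)
  [→R]  ⊢ (p2 → p2)
    [Ax] p2 ⊢ p2
  [WL] p1, (p1 → p2), p2, p2 ⊢ p2
    [WL] p1, (p1 → p2), p2 ⊢ p2
      [→L] p1, (p1 → p2) ⊢ p2
        [Ax] p1 ⊢ p1
        [Ax] p2 ⊢ p2

Result: YES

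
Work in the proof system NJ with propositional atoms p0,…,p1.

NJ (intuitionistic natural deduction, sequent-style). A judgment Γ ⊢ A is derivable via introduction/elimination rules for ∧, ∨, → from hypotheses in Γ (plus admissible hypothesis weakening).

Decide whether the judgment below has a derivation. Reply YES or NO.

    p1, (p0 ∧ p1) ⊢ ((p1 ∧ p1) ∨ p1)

Derivation (root first):
[∨I₁] p1, (p0 ∧ p1) ⊢ ((p1 ∧ p1) ∨ p1)
  [∧I] p1, (p0 ∧ p1) ⊢ (p1 ∧ p1)
    [Wk] p1, (p0 ∧ p1) ⊢ p1
      [Ax] p1 ⊢ p1
    [Ax] p1 ⊢ p1

Result: YES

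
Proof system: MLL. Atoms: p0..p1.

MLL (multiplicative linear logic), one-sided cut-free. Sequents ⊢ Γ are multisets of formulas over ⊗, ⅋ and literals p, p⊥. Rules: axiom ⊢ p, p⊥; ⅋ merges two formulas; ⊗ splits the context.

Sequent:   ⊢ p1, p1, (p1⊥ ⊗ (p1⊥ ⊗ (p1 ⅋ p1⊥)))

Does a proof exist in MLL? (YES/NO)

Proof tree:
[⊗]  ⊢ p1, p1, (p1⊥ ⊗ (p1⊥ ⊗ (p1 ⅋ p1⊥)))
  [Ax]  ⊢ p1, p1⊥
  [⊗]  ⊢ p1, (p1⊥ ⊗ (p1 ⅋ p1⊥))
    [Ax]  ⊢ p1, p1⊥
    [⅋]  ⊢ (p1 ⅋ p1⊥)
      [Ax]  ⊢ p1, p1⊥

Result: YES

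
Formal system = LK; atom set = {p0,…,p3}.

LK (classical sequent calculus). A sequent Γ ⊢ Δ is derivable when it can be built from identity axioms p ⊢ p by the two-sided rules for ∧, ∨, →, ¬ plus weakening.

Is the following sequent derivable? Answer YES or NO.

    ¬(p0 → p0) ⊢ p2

Derivation trace:
[WR] ¬(p0 → p0) ⊢ p2
  [¬L] ¬(p0 → p0) ⊢ 
    [→R]  ⊢ (p0 → p0)
      [Ax] p0 ⊢ p0

Result: YES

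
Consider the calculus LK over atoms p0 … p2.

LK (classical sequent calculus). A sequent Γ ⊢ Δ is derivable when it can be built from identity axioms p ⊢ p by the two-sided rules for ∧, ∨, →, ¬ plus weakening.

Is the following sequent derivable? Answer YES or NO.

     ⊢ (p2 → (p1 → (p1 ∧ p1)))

Derivation (root first):
[→R]  ⊢ (p2 → (p1 → (p1 ∧ p1)))
  [→R] p2 ⊢ (p1 → (p1 ∧ p1))
    [WL] p1, p2 ⊢ (p1 ∧ p1)
      [∧R] p1 ⊢ (p1 ∧ p1)
        [Ax] p1 ⊢ p1
        [Ax] p1 ⊢ p1

Result: YES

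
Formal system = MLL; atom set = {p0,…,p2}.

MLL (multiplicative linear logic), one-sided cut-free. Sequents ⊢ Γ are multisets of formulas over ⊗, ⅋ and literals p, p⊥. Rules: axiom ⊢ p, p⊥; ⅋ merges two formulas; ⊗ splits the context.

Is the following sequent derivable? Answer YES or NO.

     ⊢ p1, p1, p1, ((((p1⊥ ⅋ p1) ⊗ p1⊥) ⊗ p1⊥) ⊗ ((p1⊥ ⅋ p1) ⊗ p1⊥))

Proof tree:
[⊗]  ⊢ p1, p1, p1, ((((p1⊥ ⅋ p1) ⊗ p1⊥) ⊗ p1⊥) ⊗ ((p1⊥ ⅋ p1) ⊗ p1⊥))
  [⊗]  ⊢ p1, p1, (((p1⊥ ⅋ p1) ⊗ p1⊥) ⊗ p1⊥)
    [⊗]  ⊢ p1, ((p1⊥ ⅋ p1) ⊗ p1⊥)
      [⅋]  ⊢ (p1⊥ ⅋ p1)
        [Ax]  ⊢ p1, p1⊥
      [Ax]  ⊢ p1, p1⊥
    [Ax]  ⊢ p1, p1⊥
  [⊗]  ⊢ p1, ((p1⊥ ⅋ p1) ⊗ p1⊥)
    [⅋]  ⊢ (p1⊥ ⅋ p1)
      [Ax]  ⊢ p1, p1⊥
    [Ax]  ⊢ p1, p1⊥

Result: YES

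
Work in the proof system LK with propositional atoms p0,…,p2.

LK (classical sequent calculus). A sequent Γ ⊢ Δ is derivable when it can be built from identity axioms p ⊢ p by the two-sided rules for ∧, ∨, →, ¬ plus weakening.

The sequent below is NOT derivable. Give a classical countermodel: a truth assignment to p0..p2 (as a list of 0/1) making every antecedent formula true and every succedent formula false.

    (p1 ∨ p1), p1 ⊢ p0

Search for a countermodel by truth-table:
  v=000: Γ:[(p1 ∨ p1)=F, p1=F] Δ:[p0=F] refutes=False
  v=001: Γ:[(p1 ∨ p1)=F, p1=F] Δ:[p0=F] refutes=False
  v=010: Γ:[(p1 ∨ p1)=T, p1=T] Δ:[p0=F] refutes=True  ← countermodel

Result: [0, 1, 0]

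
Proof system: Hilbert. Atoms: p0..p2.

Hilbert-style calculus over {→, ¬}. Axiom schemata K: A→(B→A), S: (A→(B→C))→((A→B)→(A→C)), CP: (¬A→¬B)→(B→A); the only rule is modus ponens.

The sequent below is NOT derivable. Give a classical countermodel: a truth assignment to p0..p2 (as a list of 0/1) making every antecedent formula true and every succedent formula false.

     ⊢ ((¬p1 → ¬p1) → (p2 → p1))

Truth-table refutation:
  v=000: Γ:[] Δ:[((¬p1 → ¬p1) → (p2 → p1))=T] refutes=False
  v=001: Γ:[] Δ:[((¬p1 → ¬p1) → (p2 → p1))=F] refutes=True  ← countermodel

Result: [0, 0, 1]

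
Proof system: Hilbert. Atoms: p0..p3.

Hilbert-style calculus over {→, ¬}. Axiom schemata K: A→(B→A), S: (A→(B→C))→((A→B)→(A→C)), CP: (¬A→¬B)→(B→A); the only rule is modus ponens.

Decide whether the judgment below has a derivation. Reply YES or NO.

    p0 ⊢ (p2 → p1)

Truth-table refutation:
  v=0000: Γ:[p0=F] Δ:[(p2 → p1)=T] refutes=False
  v=0001: Γ:[p0=F] Δ:[(p2 → p1)=T] refutes=False
  v=0010: Γ:[p0=F] Δ:[(p2 → p1)=F] refutes=False
  v=0011: Γ:[p0=F] Δ:[(p2 → p1)=F] refutes=False
  v=0100: Γ:[p0=F] Δ:[(p2 → p1)=T] refutes=False
  v=0101: Γ:[p0=F] Δ:[(p2 → p1)=T] refutes=False
  v=0110: Γ:[p0=F] Δ:[(p2 → p1)=T] refutes=False
  v=0111: Γ:[p0=F] Δ:[(p2 → p1)=T] refutes=False
  v=1000: Γ:[p0=T] Δ:[(p2 → p1)=T] refutes=False
  v=1001: Γ:[p0=T] Δ:[(p2 → p1)=T] refutes=False
  v=1010: Γ:[p0=T] Δ:[(p2 → p1)=F] refutes=True  ← countermodel

Result: NO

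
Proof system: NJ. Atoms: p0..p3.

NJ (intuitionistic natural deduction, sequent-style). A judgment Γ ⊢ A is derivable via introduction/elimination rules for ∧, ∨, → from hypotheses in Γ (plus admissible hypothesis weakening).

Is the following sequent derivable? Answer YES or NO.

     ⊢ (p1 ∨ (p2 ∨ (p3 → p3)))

Derivation (root first):
[∨I₂]  ⊢ (p1 ∨ (p2 ∨ (p3 → p3)))
  [∨I₂]  ⊢ (p2 ∨ (p3 → p3))
    [→I]  ⊢ (p3 → p3)
      [Ax] p3 ⊢ p3

Result: YES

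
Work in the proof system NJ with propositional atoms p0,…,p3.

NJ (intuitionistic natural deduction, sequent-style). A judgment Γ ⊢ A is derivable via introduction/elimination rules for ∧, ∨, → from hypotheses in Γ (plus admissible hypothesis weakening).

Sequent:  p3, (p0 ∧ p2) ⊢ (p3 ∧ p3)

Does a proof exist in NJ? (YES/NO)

Derivation (root first):
[∧I] p3, (p0 ∧ p2) ⊢ (p3 ∧ p3)
  [Wk] p3, (p0 ∧ p2) ⊢ p3
    [Ax] p3 ⊢ p3
  [Ax] p3 ⊢ p3

Result: YES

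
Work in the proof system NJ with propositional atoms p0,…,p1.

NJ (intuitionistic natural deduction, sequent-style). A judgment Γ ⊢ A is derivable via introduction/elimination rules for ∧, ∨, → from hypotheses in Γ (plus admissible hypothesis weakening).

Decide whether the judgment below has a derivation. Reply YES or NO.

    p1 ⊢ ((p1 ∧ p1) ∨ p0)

Proof tree:
[∨I₁] p1 ⊢ ((p1 ∧ p1) ∨ p0)
  [∧I] p1 ⊢ (p1 ∧ p1)
    [Ax] p1 ⊢ p1
    [Ax] p1 ⊢ p1

Result: YES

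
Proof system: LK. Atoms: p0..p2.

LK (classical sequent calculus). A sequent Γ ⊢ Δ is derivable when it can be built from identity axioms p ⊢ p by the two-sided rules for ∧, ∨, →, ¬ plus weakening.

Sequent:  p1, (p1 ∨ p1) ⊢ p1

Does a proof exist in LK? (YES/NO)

Derivation trace:
[∨L] p1, (p1 ∨ p1) ⊢ p1
  [WL] p1, p1 ⊢ p1
    [Ax] p1 ⊢ p1
  [WL] p1, p1 ⊢ p1
    [Ax] p1 ⊢ p1

Result: YES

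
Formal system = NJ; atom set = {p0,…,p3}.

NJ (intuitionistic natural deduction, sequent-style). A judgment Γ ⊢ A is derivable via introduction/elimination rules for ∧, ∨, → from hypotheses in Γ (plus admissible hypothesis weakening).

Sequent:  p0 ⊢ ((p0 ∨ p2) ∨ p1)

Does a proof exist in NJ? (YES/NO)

Derivation (root first):
[∨I₁] p0 ⊢ ((p0 ∨ p2) ∨ p1)
  [∨I₁] p0 ⊢ (p0 ∨ p2)
    [Ax] p0 ⊢ p0

Result: YES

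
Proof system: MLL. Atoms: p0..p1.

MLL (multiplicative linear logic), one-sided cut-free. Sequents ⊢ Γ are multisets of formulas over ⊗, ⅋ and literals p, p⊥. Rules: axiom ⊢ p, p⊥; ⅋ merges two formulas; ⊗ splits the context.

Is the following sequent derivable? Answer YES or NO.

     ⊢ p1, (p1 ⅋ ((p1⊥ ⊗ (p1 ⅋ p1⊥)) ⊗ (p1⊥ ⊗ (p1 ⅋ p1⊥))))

Proof tree:
[⅋]  ⊢ p1, (p1 ⅋ ((p1⊥ ⊗ (p1 ⅋ p1⊥)) ⊗ (p1⊥ ⊗ (p1 ⅋ p1⊥))))
  [⊗]  ⊢ p1, p1, ((p1⊥ ⊗ (p1 ⅋ p1⊥)) ⊗ (p1⊥ ⊗ (p1 ⅋ p1⊥)))
    [⊗]  ⊢ p1, (p1⊥ ⊗ (p1 ⅋ p1⊥))
      [Ax]  ⊢ p1, p1⊥
      [⅋]  ⊢ (p1 ⅋ p1⊥)
        [Ax]  ⊢ p1, p1⊥
    [⊗]  ⊢ p1, (p1⊥ ⊗ (p1 ⅋ p1⊥))
      [Ax]  ⊢ p1, p1⊥
      [⅋]  ⊢ (p1 ⅋ p1⊥)
        [Ax]  ⊢ p1, p1⊥

Result: YES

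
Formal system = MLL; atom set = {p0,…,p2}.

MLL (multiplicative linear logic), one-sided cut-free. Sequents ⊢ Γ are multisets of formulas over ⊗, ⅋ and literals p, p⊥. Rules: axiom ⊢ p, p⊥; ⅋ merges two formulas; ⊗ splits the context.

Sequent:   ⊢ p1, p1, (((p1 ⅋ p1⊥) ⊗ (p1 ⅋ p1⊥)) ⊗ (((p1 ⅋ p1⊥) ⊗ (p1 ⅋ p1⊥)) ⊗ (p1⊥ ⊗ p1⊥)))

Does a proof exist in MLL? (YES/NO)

Derivation trace:
[⊗]  ⊢ p1, p1, (((p1 ⅋ p1⊥) ⊗ (p1 ⅋ p1⊥)) ⊗ (((p1 ⅋ p1⊥) ⊗ (p1 ⅋ p1⊥)) ⊗ (p1⊥ ⊗ p1⊥)))
  [⊗]  ⊢ ((p1 ⅋ p1⊥) ⊗ (p1 ⅋ p1⊥))
    [⅋]  ⊢ (p1 ⅋ p1⊥)
      [Ax]  ⊢ p1, p1⊥
    [⅋]  ⊢ (p1 ⅋ p1⊥)
      [Ax]  ⊢ p1, p1⊥
  [⊗]  ⊢ p1, p1, (((p1 ⅋ p1⊥) ⊗ (p1 ⅋ p1⊥)) ⊗ (p1⊥ ⊗ p1⊥))
    [⊗]  ⊢ ((p1 ⅋ p1⊥) ⊗ (p1 ⅋ p1⊥))
      [⅋]  ⊢ (p1 ⅋ p1⊥)
        [Ax]  ⊢ p1, p1⊥
      [⅋]  ⊢ (p1 ⅋ p1⊥)
        [Ax]  ⊢ p1, p1⊥
    [⊗]  ⊢ p1, p1, (p1⊥ ⊗ p1⊥)
      [Ax]  ⊢ p1, p1⊥
      [Ax]  ⊢ p1, p1⊥

Result: YES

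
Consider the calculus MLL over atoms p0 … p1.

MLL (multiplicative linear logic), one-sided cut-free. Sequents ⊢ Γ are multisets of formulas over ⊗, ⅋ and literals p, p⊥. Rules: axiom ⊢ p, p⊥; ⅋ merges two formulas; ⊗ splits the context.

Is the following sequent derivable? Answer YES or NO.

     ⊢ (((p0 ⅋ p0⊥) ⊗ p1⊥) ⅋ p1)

Derivation trace:
[⅋]  ⊢ (((p0 ⅋ p0⊥) ⊗ p1⊥) ⅋ p1)
  [⊗]  ⊢ p1, ((p0 ⅋ p0⊥) ⊗ p1⊥)
    [⅋]  ⊢ (p0 ⅋ p0⊥)
      [Ax]  ⊢ p0, p0⊥
    [Ax]  ⊢ p1, p1⊥

Result: YES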